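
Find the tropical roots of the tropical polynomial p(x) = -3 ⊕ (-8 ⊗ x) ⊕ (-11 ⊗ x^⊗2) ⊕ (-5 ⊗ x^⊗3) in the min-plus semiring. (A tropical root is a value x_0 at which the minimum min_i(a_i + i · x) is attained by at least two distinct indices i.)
Roots: {-6, 3, 5}

Each tropical root is a break point of the lower envelope of the lines y = a_i + i · x (there are 4 lines, with slopes 0, 1, ..., 3). Only the lines that attain the minimum somewhere contribute to roots; other lines are dominated. Here the surviving (envelope) indices are i = 3, i = 2, i = 1, i = 0.
Intersections between consecutive envelope lines give the roots: for adjacent envelope indices i < j the intersection is x = (a_i − a_j) / (j − i). Reading off the sorted break points: {-6, 3, 5}.
Verification: at each break x_0, at least two indices attain the minimum of min_i(a_i + i · x_0).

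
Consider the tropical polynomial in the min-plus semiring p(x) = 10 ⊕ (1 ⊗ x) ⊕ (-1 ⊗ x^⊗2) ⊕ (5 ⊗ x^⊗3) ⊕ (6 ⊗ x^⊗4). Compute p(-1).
p(-1) = -3

A tropical monomial a ⊗ x^⊗i evaluates to a + i · x. Evaluating each term at x = -1:
  Term 0 contributes 10 + 0 · -1 = 10
  Term 1 contributes 1 + 1 · -1 = 0
  Term 2 contributes -1 + 2 · -1 = -3
  Term 3 contributes 5 + 3 · -1 = 2
  Term 4 contributes 6 + 4 · -1 = 2
p(-1) = ⊕ of these = min[10, 0, -3, 2, 2] = -3.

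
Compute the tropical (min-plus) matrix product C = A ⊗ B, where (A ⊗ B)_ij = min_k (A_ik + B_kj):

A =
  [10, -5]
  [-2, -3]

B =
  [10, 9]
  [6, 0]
A ⊗ B =
  [1, -5]
  [3, -3]

Apply the min-plus product entry-by-entry:
  C[0][0] = min over k of (A[0][0] + B[0][0] = 10 + 10 = 20, A[0][1] + B[1][0] = -5 + 6 = 1) = 1 (attained at k = 1)
  C[0][1] = min over k of (A[0][0] + B[0][1] = 10 + 9 = 19, A[0][1] + B[1][1] = -5 + 0 = -5) = -5 (attained at k = 1)
  C[1][0] = min over k of (A[1][0] + B[0][0] = -2 + 10 = 8, A[1][1] + B[1][0] = -3 + 6 = 3) = 3 (attained at k = 1)
  C[1][1] = min over k of (A[1][0] + B[0][1] = -2 + 9 = 7, A[1][1] + B[1][1] = -3 + 0 = -3) = -3 (attained at k = 1)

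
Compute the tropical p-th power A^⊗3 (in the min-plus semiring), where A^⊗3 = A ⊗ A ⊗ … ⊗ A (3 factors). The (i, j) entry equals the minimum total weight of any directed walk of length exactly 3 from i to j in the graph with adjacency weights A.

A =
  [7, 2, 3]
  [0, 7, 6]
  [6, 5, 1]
A^⊗3 =
  [8, 4, 5]
  [2, 8, 4]
  [6, 7, 3]

Each entry (A^⊗3)_ij equals the minimum over all length-3 walks i = v_0 → v_1 → … → v_3 = j of Σ_t A[v_t][v_{t+1}]. For example, for (i, j) = (0, 2) we minimise over 9 possible intermediate vertex sequences; the minimum is 5, attained along the walk 0 → 1 → 0 → 2.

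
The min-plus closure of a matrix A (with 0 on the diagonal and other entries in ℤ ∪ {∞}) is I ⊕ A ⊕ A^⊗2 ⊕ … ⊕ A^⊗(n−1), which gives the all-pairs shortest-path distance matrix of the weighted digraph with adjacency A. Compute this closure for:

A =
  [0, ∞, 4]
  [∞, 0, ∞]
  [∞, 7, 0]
Closure =
  [0, 11, 4]
  [∞, 0, ∞]
  [∞, 7, 0]

This is the Floyd-Warshall all-pairs shortest-path computation. For each intermediate vertex k = 0, 1, …, 2, update dist[i][j] ← min(dist[i][j], dist[i][k] + dist[k][j]). The final matrix gives, for each (i, j), the minimum total weight of any directed path from i to j (possibly empty when i = j).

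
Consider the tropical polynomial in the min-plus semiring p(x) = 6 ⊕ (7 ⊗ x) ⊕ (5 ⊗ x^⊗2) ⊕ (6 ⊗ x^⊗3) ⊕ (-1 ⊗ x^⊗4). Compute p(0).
p(0) = -1

A tropical monomial a ⊗ x^⊗i evaluates to a + i · x. Evaluating each term at x = 0:
  Term 0 contributes 6 + 0 · 0 = 6
  Term 1 contributes 7 + 1 · 0 = 7
  Term 2 contributes 5 + 2 · 0 = 5
  Term 3 contributes 6 + 3 · 0 = 6
  Term 4 contributes -1 + 4 · 0 = -1
p(0) = ⊕ of these = min[6, 7, 5, 6, -1] = -1.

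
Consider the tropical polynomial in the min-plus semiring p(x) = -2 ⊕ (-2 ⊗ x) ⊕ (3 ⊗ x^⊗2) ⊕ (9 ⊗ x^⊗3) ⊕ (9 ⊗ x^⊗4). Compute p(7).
p(7) = -2

A tropical monomial a ⊗ x^⊗i evaluates to a + i · x. Evaluating each term at x = 7:
  Term 0 contributes -2 + 0 · 7 = -2
  Term 1 contributes -2 + 1 · 7 = 5
  Term 2 contributes 3 + 2 · 7 = 17
  Term 3 contributes 9 + 3 · 7 = 30
  Term 4 contributes 9 + 4 · 7 = 37
p(7) = ⊕ of these = min[-2, 5, 17, 30, 37] = -2.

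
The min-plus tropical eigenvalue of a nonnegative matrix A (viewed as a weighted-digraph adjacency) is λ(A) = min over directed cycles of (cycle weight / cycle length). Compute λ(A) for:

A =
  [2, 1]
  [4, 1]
λ(A) = 1

Enumerate directed cycles and compute their means (weight / length). Sample:
  cycle 0 → 0: weight = 2, length = 1, mean = 2/1 ≈ 2.000
  cycle 1 → 1: weight = 1, length = 1, mean = 1/1 ≈ 1.000
  cycle 0 → 1 → 0: weight = 5, length = 2, mean = 5/2 ≈ 2.500
  cycle 1 → 0 → 1: weight = 5, length = 2, mean = 5/2 ≈ 2.500
Minimum mean = 1.000, attained e.g. along the cycle 1 → 1 with weight 1 and length 1. So λ(A) = 1/1 = 1.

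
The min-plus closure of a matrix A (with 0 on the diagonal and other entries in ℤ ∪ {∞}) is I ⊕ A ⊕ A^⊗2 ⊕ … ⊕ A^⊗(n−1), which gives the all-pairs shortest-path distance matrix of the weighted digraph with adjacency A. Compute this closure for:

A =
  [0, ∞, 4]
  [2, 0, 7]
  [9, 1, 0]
Closure =
  [0, 5, 4]
  [2, 0, 6]
  [3, 1, 0]

This is the Floyd-Warshall all-pairs shortest-path computation. For each intermediate vertex k = 0, 1, …, 2, update dist[i][j] ← min(dist[i][j], dist[i][k] + dist[k][j]). The final matrix gives, for each (i, j), the minimum total weight of any directed path from i to j (possibly empty when i = j).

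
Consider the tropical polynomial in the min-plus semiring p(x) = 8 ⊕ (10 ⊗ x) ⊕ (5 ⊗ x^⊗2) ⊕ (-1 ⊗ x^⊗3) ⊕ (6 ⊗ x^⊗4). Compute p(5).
p(5) = 8

A tropical monomial a ⊗ x^⊗i evaluates to a + i · x. Evaluating each term at x = 5:
  Term 0 contributes 8 + 0 · 5 = 8
  Term 1 contributes 10 + 1 · 5 = 15
  Term 2 contributes 5 + 2 · 5 = 15
  Term 3 contributes -1 + 3 · 5 = 14
  Term 4 contributes 6 + 4 · 5 = 26
p(5) = ⊕ of these = min[8, 15, 15, 14, 26] = 8.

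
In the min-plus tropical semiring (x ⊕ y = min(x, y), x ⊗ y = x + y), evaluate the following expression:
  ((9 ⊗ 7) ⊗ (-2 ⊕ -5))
((9 ⊗ 7) ⊗ (-2 ⊕ -5)) = 11

Expand innermost to outermost. Recall ⊕ takes the minimum of its arguments and ⊗ takes their sum. Working out the expression ((9 ⊗ 7) ⊗ (-2 ⊕ -5)) gives 11.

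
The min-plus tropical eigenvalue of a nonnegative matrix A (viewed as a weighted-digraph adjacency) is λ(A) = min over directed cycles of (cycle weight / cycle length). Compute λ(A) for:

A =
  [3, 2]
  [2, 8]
λ(A) = 2

Enumerate directed cycles and compute their means (weight / length). Sample:
  cycle 0 → 0: weight = 3, length = 1, mean = 3/1 ≈ 3.000
  cycle 1 → 1: weight = 8, length = 1, mean = 8/1 ≈ 8.000
  cycle 0 → 1 → 0: weight = 4, length = 2, mean = 4/2 ≈ 2.000
  cycle 1 → 0 → 1: weight = 4, length = 2, mean = 4/2 ≈ 2.000
Minimum mean = 2.000, attained e.g. along the cycle 0 → 1 → 0 with weight 4 and length 2. So λ(A) = 4/2 = 2.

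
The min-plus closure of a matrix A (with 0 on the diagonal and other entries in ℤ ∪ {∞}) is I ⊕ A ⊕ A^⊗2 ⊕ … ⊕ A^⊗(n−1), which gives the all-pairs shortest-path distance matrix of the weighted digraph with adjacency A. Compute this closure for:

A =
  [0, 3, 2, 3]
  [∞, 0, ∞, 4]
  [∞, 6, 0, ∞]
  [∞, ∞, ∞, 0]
Closure =
  [0, 3, 2, 3]
  [∞, 0, ∞, 4]
  [∞, 6, 0, 10]
  [∞, ∞, ∞, 0]

This is the Floyd-Warshall all-pairs shortest-path computation. For each intermediate vertex k = 0, 1, …, 3, update dist[i][j] ← min(dist[i][j], dist[i][k] + dist[k][j]). The final matrix gives, for each (i, j), the minimum total weight of any directed path from i to j (possibly empty when i = j).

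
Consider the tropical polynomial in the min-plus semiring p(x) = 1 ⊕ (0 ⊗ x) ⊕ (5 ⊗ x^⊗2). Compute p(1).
p(1) = 1

A tropical monomial a ⊗ x^⊗i evaluates to a + i · x. Evaluating each term at x = 1:
  Term 0 contributes 1 + 0 · 1 = 1
  Term 1 contributes 0 + 1 · 1 = 1
  Term 2 contributes 5 + 2 · 1 = 7
p(1) = ⊕ of these = min[1, 1, 7] = 1.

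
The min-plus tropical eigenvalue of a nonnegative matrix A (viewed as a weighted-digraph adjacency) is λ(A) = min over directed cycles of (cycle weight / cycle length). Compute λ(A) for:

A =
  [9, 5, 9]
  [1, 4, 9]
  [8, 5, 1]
λ(A) = 1

Enumerate directed cycles and compute their means (weight / length). Sample:
  cycle 0 → 0: weight = 9, length = 1, mean = 9/1 ≈ 9.000
  cycle 1 → 1: weight = 4, length = 1, mean = 4/1 ≈ 4.000
  cycle 2 → 2: weight = 1, length = 1, mean = 1/1 ≈ 1.000
  cycle 0 → 1 → 0: weight = 6, length = 2, mean = 6/2 ≈ 3.000
  cycle 0 → 2 → 0: weight = 17, length = 2, mean = 17/2 ≈ 8.500
  cycle 1 → 0 → 1: weight = 6, length = 2, mean = 6/2 ≈ 3.000
Minimum mean = 1.000, attained e.g. along the cycle 2 → 2 with weight 1 and length 1. So λ(A) = 1/1 = 1.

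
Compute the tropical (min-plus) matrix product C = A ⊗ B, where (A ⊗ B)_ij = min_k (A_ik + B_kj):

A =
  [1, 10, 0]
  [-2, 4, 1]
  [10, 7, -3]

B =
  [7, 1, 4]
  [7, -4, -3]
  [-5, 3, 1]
A ⊗ B =
  [-5, 2, 1]
  [-4, -1, 1]
  [-8, 0, -2]

Apply the min-plus product entry-by-entry:
  C[0][0] = min over k of (A[0][0] + B[0][0] = 1 + 7 = 8, A[0][1] + B[1][0] = 10 + 7 = 17, A[0][2] + B[2][0] = 0 + -5 = -5) = -5 (attained at k = 2)
  C[0][1] = min over k of (A[0][0] + B[0][1] = 1 + 1 = 2, A[0][1] + B[1][1] = 10 + -4 = 6, A[0][2] + B[2][1] = 0 + 3 = 3) = 2 (attained at k = 0)
  C[0][2] = min over k of (A[0][0] + B[0][2] = 1 + 4 = 5, A[0][1] + B[1][2] = 10 + -3 = 7, A[0][2] + B[2][2] = 0 + 1 = 1) = 1 (attained at k = 2)
  C[1][0] = min over k of (A[1][0] + B[0][0] = -2 + 7 = 5, A[1][1] + B[1][0] = 4 + 7 = 11, A[1][2] + B[2][0] = 1 + -5 = -4) = -4 (attained at k = 2)
  C[1][1] = min over k of (A[1][0] + B[0][1] = -2 + 1 = -1, A[1][1] + B[1][1] = 4 + -4 = 0, A[1][2] + B[2][1] = 1 + 3 = 4) = -1 (attained at k = 0)
  C[1][2] = min over k of (A[1][0] + B[0][2] = -2 + 4 = 2, A[1][1] + B[1][2] = 4 + -3 = 1, A[1][2] + B[2][2] = 1 + 1 = 2) = 1 (attained at k = 1)
  C[2][0] = min over k of (A[2][0] + B[0][0] = 10 + 7 = 17, A[2][1] + B[1][0] = 7 + 7 = 14, A[2][2] + B[2][0] = -3 + -5 = -8) = -8 (attained at k = 2)
  C[2][1] = min over k of (A[2][0] + B[0][1] = 10 + 1 = 11, A[2][1] + B[1][1] = 7 + -4 = 3, A[2][2] + B[2][1] = -3 + 3 = 0) = 0 (attained at k = 2)
  C[2][2] = min over k of (A[2][0] + B[0][2] = 10 + 4 = 14, A[2][1] + B[1][2] = 7 + -3 = 4, A[2][2] + B[2][2] = -3 + 1 = -2) = -2 (attained at k = 2)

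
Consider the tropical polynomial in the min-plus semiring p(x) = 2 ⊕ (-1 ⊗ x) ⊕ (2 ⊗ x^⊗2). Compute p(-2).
p(-2) = -3

A tropical monomial a ⊗ x^⊗i evaluates to a + i · x. Evaluating each term at x = -2:
  Term 0 contributes 2 + 0 · -2 = 2
  Term 1 contributes -1 + 1 · -2 = -3
  Term 2 contributes 2 + 2 · -2 = -2
p(-2) = ⊕ of these = min[2, -3, -2] = -3.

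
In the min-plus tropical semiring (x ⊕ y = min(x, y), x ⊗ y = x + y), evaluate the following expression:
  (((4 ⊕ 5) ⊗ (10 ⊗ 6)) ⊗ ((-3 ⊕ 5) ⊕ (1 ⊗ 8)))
(((4 ⊕ 5) ⊗ (10 ⊗ 6)) ⊗ ((-3 ⊕ 5) ⊕ (1 ⊗ 8))) = 17

Expand innermost to outermost. Recall ⊕ takes the minimum of its arguments and ⊗ takes their sum. Working out the expression (((4 ⊕ 5) ⊗ (10 ⊗ 6)) ⊗ ((-3 ⊕ 5) ⊕ (1 ⊗ 8))) gives 17.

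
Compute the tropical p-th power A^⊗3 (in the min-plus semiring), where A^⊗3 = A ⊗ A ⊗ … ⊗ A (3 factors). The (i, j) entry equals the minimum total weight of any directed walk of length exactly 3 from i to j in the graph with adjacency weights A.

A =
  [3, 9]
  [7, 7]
A^⊗3 =
  [9, 15]
  [13, 19]

Each entry (A^⊗3)_ij equals the minimum over all length-3 walks i = v_0 → v_1 → … → v_3 = j of Σ_t A[v_t][v_{t+1}]. For example, for (i, j) = (0, 1) we minimise over 4 possible intermediate vertex sequences; the minimum is 15, attained along the walk 0 → 0 → 0 → 1.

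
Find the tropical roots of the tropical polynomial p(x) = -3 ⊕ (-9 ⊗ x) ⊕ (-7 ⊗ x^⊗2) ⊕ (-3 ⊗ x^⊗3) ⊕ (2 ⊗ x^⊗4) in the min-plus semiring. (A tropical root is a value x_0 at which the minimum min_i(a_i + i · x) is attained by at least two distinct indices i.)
Roots: {-5, -4, -2, 6}

Each tropical root is a break point of the lower envelope of the lines y = a_i + i · x (there are 5 lines, with slopes 0, 1, ..., 4). Only the lines that attain the minimum somewhere contribute to roots; other lines are dominated. Here the surviving (envelope) indices are i = 4, i = 3, i = 2, i = 1, i = 0.
Intersections between consecutive envelope lines give the roots: for adjacent envelope indices i < j the intersection is x = (a_i − a_j) / (j − i). Reading off the sorted break points: {-5, -4, -2, 6}.
Verification: at each break x_0, at least two indices attain the minimum of min_i(a_i + i · x_0).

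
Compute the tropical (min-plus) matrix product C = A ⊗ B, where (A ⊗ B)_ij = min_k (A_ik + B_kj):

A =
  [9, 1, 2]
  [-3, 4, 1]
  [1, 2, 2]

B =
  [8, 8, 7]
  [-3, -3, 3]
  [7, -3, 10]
A ⊗ B =
  [-2, -2, 4]
  [1, -2, 4]
  [-1, -1, 5]

Apply the min-plus product entry-by-entry:
  C[0][0] = min over k of (A[0][0] + B[0][0] = 9 + 8 = 17, A[0][1] + B[1][0] = 1 + -3 = -2, A[0][2] + B[2][0] = 2 + 7 = 9) = -2 (attained at k = 1)
  C[0][1] = min over k of (A[0][0] + B[0][1] = 9 + 8 = 17, A[0][1] + B[1][1] = 1 + -3 = -2, A[0][2] + B[2][1] = 2 + -3 = -1) = -2 (attained at k = 1)
  C[0][2] = min over k of (A[0][0] + B[0][2] = 9 + 7 = 16, A[0][1] + B[1][2] = 1 + 3 = 4, A[0][2] + B[2][2] = 2 + 10 = 12) = 4 (attained at k = 1)
  C[1][0] = min over k of (A[1][0] + B[0][0] = -3 + 8 = 5, A[1][1] + B[1][0] = 4 + -3 = 1, A[1][2] + B[2][0] = 1 + 7 = 8) = 1 (attained at k = 1)
  C[1][1] = min over k of (A[1][0] + B[0][1] = -3 + 8 = 5, A[1][1] + B[1][1] = 4 + -3 = 1, A[1][2] + B[2][1] = 1 + -3 = -2) = -2 (attained at k = 2)
  C[1][2] = min over k of (A[1][0] + B[0][2] = -3 + 7 = 4, A[1][1] + B[1][2] = 4 + 3 = 7, A[1][2] + B[2][2] = 1 + 10 = 11) = 4 (attained at k = 0)
  C[2][0] = min over k of (A[2][0] + B[0][0] = 1 + 8 = 9, A[2][1] + B[1][0] = 2 + -3 = -1, A[2][2] + B[2][0] = 2 + 7 = 9) = -1 (attained at k = 1)
  C[2][1] = min over k of (A[2][0] + B[0][1] = 1 + 8 = 9, A[2][1] + B[1][1] = 2 + -3 = -1, A[2][2] + B[2][1] = 2 + -3 = -1) = -1 (attained at k = 1)
  C[2][2] = min over k of (A[2][0] + B[0][2] = 1 + 7 = 8, A[2][1] + B[1][2] = 2 + 3 = 5, A[2][2] + B[2][2] = 2 + 10 = 12) = 5 (attained at k = 1)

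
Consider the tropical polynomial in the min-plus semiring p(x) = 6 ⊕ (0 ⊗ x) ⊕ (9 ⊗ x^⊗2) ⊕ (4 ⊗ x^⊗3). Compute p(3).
p(3) = 3

A tropical monomial a ⊗ x^⊗i evaluates to a + i · x. Evaluating each term at x = 3:
  Term 0 contributes 6 + 0 · 3 = 6
  Term 1 contributes 0 + 1 · 3 = 3
  Term 2 contributes 9 + 2 · 3 = 15
  Term 3 contributes 4 + 3 · 3 = 13
p(3) = ⊕ of these = min[6, 3, 15, 13] = 3.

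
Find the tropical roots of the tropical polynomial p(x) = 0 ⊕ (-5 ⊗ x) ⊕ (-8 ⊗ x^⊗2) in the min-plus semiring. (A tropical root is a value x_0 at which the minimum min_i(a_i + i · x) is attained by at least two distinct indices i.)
Roots: {3, 5}

Each tropical root is a break point of the lower envelope of the lines y = a_i + i · x (there are 3 lines, with slopes 0, 1, ..., 2). Only the lines that attain the minimum somewhere contribute to roots; other lines are dominated. Here the surviving (envelope) indices are i = 2, i = 1, i = 0.
Intersections between consecutive envelope lines give the roots: for adjacent envelope indices i < j the intersection is x = (a_i − a_j) / (j − i). Reading off the sorted break points: {3, 5}.
Verification: at each break x_0, at least two indices attain the minimum of min_i(a_i + i · x_0).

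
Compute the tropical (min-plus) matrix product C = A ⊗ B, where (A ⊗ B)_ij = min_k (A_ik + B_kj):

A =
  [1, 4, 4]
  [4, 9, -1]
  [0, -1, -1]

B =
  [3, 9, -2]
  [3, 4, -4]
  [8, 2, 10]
A ⊗ B =
  [4, 6, -1]
  [7, 1, 2]
  [2, 1, -5]

Apply the min-plus product entry-by-entry:
  C[0][0] = min over k of (A[0][0] + B[0][0] = 1 + 3 = 4, A[0][1] + B[1][0] = 4 + 3 = 7, A[0][2] + B[2][0] = 4 + 8 = 12) = 4 (attained at k = 0)
  C[0][1] = min over k of (A[0][0] + B[0][1] = 1 + 9 = 10, A[0][1] + B[1][1] = 4 + 4 = 8, A[0][2] + B[2][1] = 4 + 2 = 6) = 6 (attained at k = 2)
  C[0][2] = min over k of (A[0][0] + B[0][2] = 1 + -2 = -1, A[0][1] + B[1][2] = 4 + -4 = 0, A[0][2] + B[2][2] = 4 + 10 = 14) = -1 (attained at k = 0)
  C[1][0] = min over k of (A[1][0] + B[0][0] = 4 + 3 = 7, A[1][1] + B[1][0] = 9 + 3 = 12, A[1][2] + B[2][0] = -1 + 8 = 7) = 7 (attained at k = 0)
  C[1][1] = min over k of (A[1][0] + B[0][1] = 4 + 9 = 13, A[1][1] + B[1][1] = 9 + 4 = 13, A[1][2] + B[2][1] = -1 + 2 = 1) = 1 (attained at k = 2)
  C[1][2] = min over k of (A[1][0] + B[0][2] = 4 + -2 = 2, A[1][1] + B[1][2] = 9 + -4 = 5, A[1][2] + B[2][2] = -1 + 10 = 9) = 2 (attained at k = 0)
  C[2][0] = min over k of (A[2][0] + B[0][0] = 0 + 3 = 3, A[2][1] + B[1][0] = -1 + 3 = 2, A[2][2] + B[2][0] = -1 + 8 = 7) = 2 (attained at k = 1)
  C[2][1] = min over k of (A[2][0] + B[0][1] = 0 + 9 = 9, A[2][1] + B[1][1] = -1 + 4 = 3, A[2][2] + B[2][1] = -1 + 2 = 1) = 1 (attained at k = 2)
  C[2][2] = min over k of (A[2][0] + B[0][2] = 0 + -2 = -2, A[2][1] + B[1][2] = -1 + -4 = -5, A[2][2] + B[2][2] = -1 + 10 = 9) = -5 (attained at k = 1)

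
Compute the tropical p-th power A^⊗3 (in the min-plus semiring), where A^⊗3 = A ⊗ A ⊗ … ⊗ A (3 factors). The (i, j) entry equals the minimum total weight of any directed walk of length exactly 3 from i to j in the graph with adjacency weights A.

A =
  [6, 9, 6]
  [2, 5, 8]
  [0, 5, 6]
A^⊗3 =
  [12, 15, 12]
  [8, 13, 13]
  [6, 11, 12]

Each entry (A^⊗3)_ij equals the minimum over all length-3 walks i = v_0 → v_1 → … → v_3 = j of Σ_t A[v_t][v_{t+1}]. For example, for (i, j) = (0, 2) we minimise over 9 possible intermediate vertex sequences; the minimum is 12, attained along the walk 0 → 2 → 0 → 2.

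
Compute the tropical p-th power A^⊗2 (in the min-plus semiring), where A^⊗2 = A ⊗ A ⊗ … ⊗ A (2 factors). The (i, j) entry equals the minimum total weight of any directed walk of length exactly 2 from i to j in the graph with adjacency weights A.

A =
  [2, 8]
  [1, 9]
A^⊗2 =
  [4, 10]
  [3, 9]

Each entry (A^⊗2)_ij equals the minimum over all length-2 walks i = v_0 → v_1 → … → v_2 = j of Σ_t A[v_t][v_{t+1}]. For example, for (i, j) = (0, 1) we minimise over 2 possible intermediate vertex sequences; the minimum is 10, attained along the walk 0 → 0 → 1.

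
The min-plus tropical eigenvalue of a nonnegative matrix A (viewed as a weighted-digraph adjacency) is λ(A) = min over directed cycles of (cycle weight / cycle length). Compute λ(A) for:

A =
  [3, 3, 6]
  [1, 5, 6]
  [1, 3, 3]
λ(A) = 2

Enumerate directed cycles and compute their means (weight / length). Sample:
  cycle 0 → 0: weight = 3, length = 1, mean = 3/1 ≈ 3.000
  cycle 1 → 1: weight = 5, length = 1, mean = 5/1 ≈ 5.000
  cycle 2 → 2: weight = 3, length = 1, mean = 3/1 ≈ 3.000
  cycle 0 → 1 → 0: weight = 4, length = 2, mean = 4/2 ≈ 2.000
  cycle 0 → 2 → 0: weight = 7, length = 2, mean = 7/2 ≈ 3.500
  cycle 1 → 0 → 1: weight = 4, length = 2, mean = 4/2 ≈ 2.000
Minimum mean = 2.000, attained e.g. along the cycle 0 → 1 → 0 with weight 4 and length 2. So λ(A) = 4/2 = 2.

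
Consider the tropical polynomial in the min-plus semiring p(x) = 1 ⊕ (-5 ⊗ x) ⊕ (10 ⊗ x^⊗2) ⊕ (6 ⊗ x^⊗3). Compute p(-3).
p(-3) = -8

A tropical monomial a ⊗ x^⊗i evaluates to a + i · x. Evaluating each term at x = -3:
  Term 0 contributes 1 + 0 · -3 = 1
  Term 1 contributes -5 + 1 · -3 = -8
  Term 2 contributes 10 + 2 · -3 = 4
  Term 3 contributes 6 + 3 · -3 = -3
p(-3) = ⊕ of these = min[1, -8, 4, -3] = -8.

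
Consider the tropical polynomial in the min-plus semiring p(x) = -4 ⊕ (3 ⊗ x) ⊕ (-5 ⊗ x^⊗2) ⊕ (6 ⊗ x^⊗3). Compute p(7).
p(7) = -4

A tropical monomial a ⊗ x^⊗i evaluates to a + i · x. Evaluating each term at x = 7:
  Term 0 contributes -4 + 0 · 7 = -4
  Term 1 contributes 3 + 1 · 7 = 10
  Term 2 contributes -5 + 2 · 7 = 9
  Term 3 contributes 6 + 3 · 7 = 27
p(7) = ⊕ of these = min[-4, 10, 9, 27] = -4.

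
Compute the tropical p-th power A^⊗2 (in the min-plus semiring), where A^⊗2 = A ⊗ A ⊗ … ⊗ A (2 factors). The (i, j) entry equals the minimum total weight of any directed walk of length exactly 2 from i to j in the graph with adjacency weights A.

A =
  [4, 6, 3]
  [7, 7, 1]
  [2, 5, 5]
A^⊗2 =
  [5, 8, 7]
  [3, 6, 6]
  [6, 8, 5]

Each entry (A^⊗2)_ij equals the minimum over all length-2 walks i = v_0 → v_1 → … → v_2 = j of Σ_t A[v_t][v_{t+1}]. For example, for (i, j) = (0, 2) we minimise over 3 possible intermediate vertex sequences; the minimum is 7, attained along the walk 0 → 0 → 2.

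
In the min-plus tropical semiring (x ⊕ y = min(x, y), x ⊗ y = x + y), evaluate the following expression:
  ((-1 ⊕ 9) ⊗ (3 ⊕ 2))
((-1 ⊕ 9) ⊗ (3 ⊕ 2)) = 1

Expand innermost to outermost. Recall ⊕ takes the minimum of its arguments and ⊗ takes their sum. Working out the expression ((-1 ⊕ 9) ⊗ (3 ⊕ 2)) gives 1.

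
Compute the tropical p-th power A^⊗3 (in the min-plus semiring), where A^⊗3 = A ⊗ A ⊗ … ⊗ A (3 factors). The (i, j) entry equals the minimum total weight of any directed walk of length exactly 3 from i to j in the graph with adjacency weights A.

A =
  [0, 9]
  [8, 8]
A^⊗3 =
  [0, 9]
  [8, 17]

Each entry (A^⊗3)_ij equals the minimum over all length-3 walks i = v_0 → v_1 → … → v_3 = j of Σ_t A[v_t][v_{t+1}]. For example, for (i, j) = (0, 1) we minimise over 4 possible intermediate vertex sequences; the minimum is 9, attained along the walk 0 → 0 → 0 → 1.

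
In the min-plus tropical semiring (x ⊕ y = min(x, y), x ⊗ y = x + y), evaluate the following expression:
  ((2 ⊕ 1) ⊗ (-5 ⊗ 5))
((2 ⊕ 1) ⊗ (-5 ⊗ 5)) = 1

Expand innermost to outermost. Recall ⊕ takes the minimum of its arguments and ⊗ takes their sum. Working out the expression ((2 ⊕ 1) ⊗ (-5 ⊗ 5)) gives 1.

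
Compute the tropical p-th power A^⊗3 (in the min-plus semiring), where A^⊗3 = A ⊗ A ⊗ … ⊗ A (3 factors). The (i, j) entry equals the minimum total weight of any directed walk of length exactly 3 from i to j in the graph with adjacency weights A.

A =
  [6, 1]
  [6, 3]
A^⊗3 =
  [10, 7]
  [12, 9]

Each entry (A^⊗3)_ij equals the minimum over all length-3 walks i = v_0 → v_1 → … → v_3 = j of Σ_t A[v_t][v_{t+1}]. For example, for (i, j) = (0, 1) we minimise over 4 possible intermediate vertex sequences; the minimum is 7, attained along the walk 0 → 1 → 1 → 1.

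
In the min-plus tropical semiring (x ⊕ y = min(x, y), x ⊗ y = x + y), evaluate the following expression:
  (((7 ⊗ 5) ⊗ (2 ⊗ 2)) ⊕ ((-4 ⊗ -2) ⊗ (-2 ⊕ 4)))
(((7 ⊗ 5) ⊗ (2 ⊗ 2)) ⊕ ((-4 ⊗ -2) ⊗ (-2 ⊕ 4))) = -8

Expand innermost to outermost. Recall ⊕ takes the minimum of its arguments and ⊗ takes their sum. Working out the expression (((7 ⊗ 5) ⊗ (2 ⊗ 2)) ⊕ ((-4 ⊗ -2) ⊗ (-2 ⊕ 4))) gives -8.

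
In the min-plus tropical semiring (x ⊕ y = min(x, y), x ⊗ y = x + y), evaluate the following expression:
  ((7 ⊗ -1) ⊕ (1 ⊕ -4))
((7 ⊗ -1) ⊕ (1 ⊕ -4)) = -4

Expand innermost to outermost. Recall ⊕ takes the minimum of its arguments and ⊗ takes their sum. Working out the expression ((7 ⊗ -1) ⊕ (1 ⊕ -4)) gives -4.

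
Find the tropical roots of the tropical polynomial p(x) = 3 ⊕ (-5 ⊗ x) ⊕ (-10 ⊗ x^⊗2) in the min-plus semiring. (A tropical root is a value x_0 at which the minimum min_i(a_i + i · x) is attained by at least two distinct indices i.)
Roots: {5, 8}

Each tropical root is a break point of the lower envelope of the lines y = a_i + i · x (there are 3 lines, with slopes 0, 1, ..., 2). Only the lines that attain the minimum somewhere contribute to roots; other lines are dominated. Here the surviving (envelope) indices are i = 2, i = 1, i = 0.
Intersections between consecutive envelope lines give the roots: for adjacent envelope indices i < j the intersection is x = (a_i − a_j) / (j − i). Reading off the sorted break points: {5, 8}.
Verification: at each break x_0, at least two indices attain the minimum of min_i(a_i + i · x_0).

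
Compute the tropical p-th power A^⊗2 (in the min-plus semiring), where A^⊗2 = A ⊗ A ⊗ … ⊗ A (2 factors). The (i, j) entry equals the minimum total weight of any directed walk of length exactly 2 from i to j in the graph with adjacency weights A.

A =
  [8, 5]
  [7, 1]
A^⊗2 =
  [12, 6]
  [8, 2]

Each entry (A^⊗2)_ij equals the minimum over all length-2 walks i = v_0 → v_1 → … → v_2 = j of Σ_t A[v_t][v_{t+1}]. For example, for (i, j) = (0, 1) we minimise over 2 possible intermediate vertex sequences; the minimum is 6, attained along the walk 0 → 1 → 1.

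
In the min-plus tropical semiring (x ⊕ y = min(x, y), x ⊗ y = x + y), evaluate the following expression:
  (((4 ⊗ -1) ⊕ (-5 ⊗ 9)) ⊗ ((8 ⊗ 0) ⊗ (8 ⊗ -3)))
(((4 ⊗ -1) ⊕ (-5 ⊗ 9)) ⊗ ((8 ⊗ 0) ⊗ (8 ⊗ -3))) = 16

Expand innermost to outermost. Recall ⊕ takes the minimum of its arguments and ⊗ takes their sum. Working out the expression (((4 ⊗ -1) ⊕ (-5 ⊗ 9)) ⊗ ((8 ⊗ 0) ⊗ (8 ⊗ -3))) gives 16.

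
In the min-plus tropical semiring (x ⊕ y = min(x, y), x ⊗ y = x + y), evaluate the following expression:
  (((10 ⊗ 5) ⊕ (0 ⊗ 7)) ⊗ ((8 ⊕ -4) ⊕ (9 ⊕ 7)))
(((10 ⊗ 5) ⊕ (0 ⊗ 7)) ⊗ ((8 ⊕ -4) ⊕ (9 ⊕ 7))) = 3

Expand innermost to outermost. Recall ⊕ takes the minimum of its arguments and ⊗ takes their sum. Working out the expression (((10 ⊗ 5) ⊕ (0 ⊗ 7)) ⊗ ((8 ⊕ -4) ⊕ (9 ⊕ 7))) gives 3.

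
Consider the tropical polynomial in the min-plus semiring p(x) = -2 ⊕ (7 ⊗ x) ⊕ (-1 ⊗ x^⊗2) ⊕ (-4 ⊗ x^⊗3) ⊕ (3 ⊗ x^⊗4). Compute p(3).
p(3) = -2

A tropical monomial a ⊗ x^⊗i evaluates to a + i · x. Evaluating each term at x = 3:
  Term 0 contributes -2 + 0 · 3 = -2
  Term 1 contributes 7 + 1 · 3 = 10
  Term 2 contributes -1 + 2 · 3 = 5
  Term 3 contributes -4 + 3 · 3 = 5
  Term 4 contributes 3 + 4 · 3 = 15
p(3) = ⊕ of these = min[-2, 10, 5, 5, 15] = -2.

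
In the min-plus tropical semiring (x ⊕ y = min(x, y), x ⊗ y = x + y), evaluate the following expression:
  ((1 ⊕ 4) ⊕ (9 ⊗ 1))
((1 ⊕ 4) ⊕ (9 ⊗ 1)) = 1

Expand innermost to outermost. Recall ⊕ takes the minimum of its arguments and ⊗ takes their sum. Working out the expression ((1 ⊕ 4) ⊕ (9 ⊗ 1)) gives 1.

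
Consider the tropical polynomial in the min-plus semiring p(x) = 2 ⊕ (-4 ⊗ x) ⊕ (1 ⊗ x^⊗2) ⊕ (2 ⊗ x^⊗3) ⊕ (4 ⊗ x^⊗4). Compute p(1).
p(1) = -3

A tropical monomial a ⊗ x^⊗i evaluates to a + i · x. Evaluating each term at x = 1:
  Term 0 contributes 2 + 0 · 1 = 2
  Term 1 contributes -4 + 1 · 1 = -3
  Term 2 contributes 1 + 2 · 1 = 3
  Term 3 contributes 2 + 3 · 1 = 5
  Term 4 contributes 4 + 4 · 1 = 8
p(1) = ⊕ of these = min[2, -3, 3, 5, 8] = -3.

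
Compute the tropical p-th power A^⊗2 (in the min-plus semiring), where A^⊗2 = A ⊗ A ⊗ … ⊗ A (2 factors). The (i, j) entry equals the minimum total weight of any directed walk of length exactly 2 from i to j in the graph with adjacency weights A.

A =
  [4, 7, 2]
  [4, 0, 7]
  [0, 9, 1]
A^⊗2 =
  [2, 7, 3]
  [4, 0, 6]
  [1, 7, 2]

Each entry (A^⊗2)_ij equals the minimum over all length-2 walks i = v_0 → v_1 → … → v_2 = j of Σ_t A[v_t][v_{t+1}]. For example, for (i, j) = (0, 2) we minimise over 3 possible intermediate vertex sequences; the minimum is 3, attained along the walk 0 → 2 → 2.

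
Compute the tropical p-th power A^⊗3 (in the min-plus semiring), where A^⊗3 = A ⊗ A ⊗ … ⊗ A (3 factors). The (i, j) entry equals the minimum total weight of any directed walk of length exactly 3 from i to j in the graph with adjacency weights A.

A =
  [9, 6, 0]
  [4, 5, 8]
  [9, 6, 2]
A^⊗3 =
  [10, 8, 4]
  [13, 10, 6]
  [12, 10, 6]

Each entry (A^⊗3)_ij equals the minimum over all length-3 walks i = v_0 → v_1 → … → v_3 = j of Σ_t A[v_t][v_{t+1}]. For example, for (i, j) = (0, 2) we minimise over 9 possible intermediate vertex sequences; the minimum is 4, attained along the walk 0 → 2 → 2 → 2.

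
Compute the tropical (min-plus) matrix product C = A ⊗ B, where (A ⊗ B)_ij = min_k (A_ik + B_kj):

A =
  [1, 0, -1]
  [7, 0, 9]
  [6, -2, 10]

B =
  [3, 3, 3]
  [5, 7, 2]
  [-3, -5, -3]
A ⊗ B =
  [-4, -6, -4]
  [5, 4, 2]
  [3, 5, 0]

Apply the min-plus product entry-by-entry:
  C[0][0] = min over k of (A[0][0] + B[0][0] = 1 + 3 = 4, A[0][1] + B[1][0] = 0 + 5 = 5, A[0][2] + B[2][0] = -1 + -3 = -4) = -4 (attained at k = 2)
  C[0][1] = min over k of (A[0][0] + B[0][1] = 1 + 3 = 4, A[0][1] + B[1][1] = 0 + 7 = 7, A[0][2] + B[2][1] = -1 + -5 = -6) = -6 (attained at k = 2)
  C[0][2] = min over k of (A[0][0] + B[0][2] = 1 + 3 = 4, A[0][1] + B[1][2] = 0 + 2 = 2, A[0][2] + B[2][2] = -1 + -3 = -4) = -4 (attained at k = 2)
  C[1][0] = min over k of (A[1][0] + B[0][0] = 7 + 3 = 10, A[1][1] + B[1][0] = 0 + 5 = 5, A[1][2] + B[2][0] = 9 + -3 = 6) = 5 (attained at k = 1)
  C[1][1] = min over k of (A[1][0] + B[0][1] = 7 + 3 = 10, A[1][1] + B[1][1] = 0 + 7 = 7, A[1][2] + B[2][1] = 9 + -5 = 4) = 4 (attained at k = 2)
  C[1][2] = min over k of (A[1][0] + B[0][2] = 7 + 3 = 10, A[1][1] + B[1][2] = 0 + 2 = 2, A[1][2] + B[2][2] = 9 + -3 = 6) = 2 (attained at k = 1)
  C[2][0] = min over k of (A[2][0] + B[0][0] = 6 + 3 = 9, A[2][1] + B[1][0] = -2 + 5 = 3, A[2][2] + B[2][0] = 10 + -3 = 7) = 3 (attained at k = 1)
  C[2][1] = min over k of (A[2][0] + B[0][1] = 6 + 3 = 9, A[2][1] + B[1][1] = -2 + 7 = 5, A[2][2] + B[2][1] = 10 + -5 = 5) = 5 (attained at k = 1)
  C[2][2] = min over k of (A[2][0] + B[0][2] = 6 + 3 = 9, A[2][1] + B[1][2] = -2 + 2 = 0, A[2][2] + B[2][2] = 10 + -3 = 7) = 0 (attained at k = 1)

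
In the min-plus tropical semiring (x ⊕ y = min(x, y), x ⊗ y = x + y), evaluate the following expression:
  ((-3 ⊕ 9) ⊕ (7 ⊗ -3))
((-3 ⊕ 9) ⊕ (7 ⊗ -3)) = -3

Expand innermost to outermost. Recall ⊕ takes the minimum of its arguments and ⊗ takes their sum. Working out the expression ((-3 ⊕ 9) ⊕ (7 ⊗ -3)) gives -3.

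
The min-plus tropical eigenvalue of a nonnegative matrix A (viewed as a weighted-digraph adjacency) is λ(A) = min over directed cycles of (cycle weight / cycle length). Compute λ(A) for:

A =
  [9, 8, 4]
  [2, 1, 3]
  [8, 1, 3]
λ(A) = 1

Enumerate directed cycles and compute their means (weight / length). Sample:
  cycle 0 → 0: weight = 9, length = 1, mean = 9/1 ≈ 9.000
  cycle 1 → 1: weight = 1, length = 1, mean = 1/1 ≈ 1.000
  cycle 2 → 2: weight = 3, length = 1, mean = 3/1 ≈ 3.000
  cycle 0 → 1 → 0: weight = 10, length = 2, mean = 10/2 ≈ 5.000
  cycle 0 → 2 → 0: weight = 12, length = 2, mean = 12/2 ≈ 6.000
  cycle 1 → 0 → 1: weight = 10, length = 2, mean = 10/2 ≈ 5.000
Minimum mean = 1.000, attained e.g. along the cycle 1 → 1 with weight 1 and length 1. So λ(A) = 1/1 = 1.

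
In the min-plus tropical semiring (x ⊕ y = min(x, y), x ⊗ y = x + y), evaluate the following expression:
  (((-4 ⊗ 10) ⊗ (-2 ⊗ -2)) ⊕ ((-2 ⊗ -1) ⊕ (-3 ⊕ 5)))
(((-4 ⊗ 10) ⊗ (-2 ⊗ -2)) ⊕ ((-2 ⊗ -1) ⊕ (-3 ⊕ 5))) = -3

Expand innermost to outermost. Recall ⊕ takes the minimum of its arguments and ⊗ takes their sum. Working out the expression (((-4 ⊗ 10) ⊗ (-2 ⊗ -2)) ⊕ ((-2 ⊗ -1) ⊕ (-3 ⊕ 5))) gives -3.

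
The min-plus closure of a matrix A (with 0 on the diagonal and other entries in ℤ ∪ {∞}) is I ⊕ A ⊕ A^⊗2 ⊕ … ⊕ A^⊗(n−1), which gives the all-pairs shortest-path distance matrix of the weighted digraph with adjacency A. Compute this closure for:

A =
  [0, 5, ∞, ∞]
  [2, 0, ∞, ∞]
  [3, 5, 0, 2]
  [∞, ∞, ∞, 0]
Closure =
  [0, 5, ∞, ∞]
  [2, 0, ∞, ∞]
  [3, 5, 0, 2]
  [∞, ∞, ∞, 0]

This is the Floyd-Warshall all-pairs shortest-path computation. For each intermediate vertex k = 0, 1, …, 3, update dist[i][j] ← min(dist[i][j], dist[i][k] + dist[k][j]). The final matrix gives, for each (i, j), the minimum total weight of any directed path from i to j (possibly empty when i = j).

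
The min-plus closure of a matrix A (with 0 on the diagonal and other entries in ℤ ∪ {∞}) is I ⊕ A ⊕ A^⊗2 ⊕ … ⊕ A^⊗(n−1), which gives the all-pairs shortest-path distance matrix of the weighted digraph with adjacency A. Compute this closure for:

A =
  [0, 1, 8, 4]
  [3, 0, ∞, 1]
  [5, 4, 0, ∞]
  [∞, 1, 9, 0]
Closure =
  [0, 1, 8, 2]
  [3, 0, 10, 1]
  [5, 4, 0, 5]
  [4, 1, 9, 0]

This is the Floyd-Warshall all-pairs shortest-path computation. For each intermediate vertex k = 0, 1, …, 3, update dist[i][j] ← min(dist[i][j], dist[i][k] + dist[k][j]). The final matrix gives, for each (i, j), the minimum total weight of any directed path from i to j (possibly empty when i = j).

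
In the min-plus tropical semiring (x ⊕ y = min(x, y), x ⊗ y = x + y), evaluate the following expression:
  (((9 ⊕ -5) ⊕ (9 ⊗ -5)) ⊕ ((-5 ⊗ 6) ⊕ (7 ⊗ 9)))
(((9 ⊕ -5) ⊕ (9 ⊗ -5)) ⊕ ((-5 ⊗ 6) ⊕ (7 ⊗ 9))) = -5

Expand innermost to outermost. Recall ⊕ takes the minimum of its arguments and ⊗ takes their sum. Working out the expression (((9 ⊕ -5) ⊕ (9 ⊗ -5)) ⊕ ((-5 ⊗ 6) ⊕ (7 ⊗ 9))) gives -5.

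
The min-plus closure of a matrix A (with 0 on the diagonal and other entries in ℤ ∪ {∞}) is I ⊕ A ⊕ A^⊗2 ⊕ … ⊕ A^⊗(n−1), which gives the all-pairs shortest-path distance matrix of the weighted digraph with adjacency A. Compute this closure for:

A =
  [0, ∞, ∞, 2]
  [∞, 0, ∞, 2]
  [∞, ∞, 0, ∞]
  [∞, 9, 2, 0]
Closure =
  [0, 11, 4, 2]
  [∞, 0, 4, 2]
  [∞, ∞, 0, ∞]
  [∞, 9, 2, 0]

This is the Floyd-Warshall all-pairs shortest-path computation. For each intermediate vertex k = 0, 1, …, 3, update dist[i][j] ← min(dist[i][j], dist[i][k] + dist[k][j]). The final matrix gives, for each (i, j), the minimum total weight of any directed path from i to j (possibly empty when i = j).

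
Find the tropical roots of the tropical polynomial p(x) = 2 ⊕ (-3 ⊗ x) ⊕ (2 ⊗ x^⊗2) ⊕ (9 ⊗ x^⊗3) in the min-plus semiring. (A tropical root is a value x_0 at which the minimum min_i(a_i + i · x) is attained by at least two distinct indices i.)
Roots: {-7, -5, 5}

Each tropical root is a break point of the lower envelope of the lines y = a_i + i · x (there are 4 lines, with slopes 0, 1, ..., 3). Only the lines that attain the minimum somewhere contribute to roots; other lines are dominated. Here the surviving (envelope) indices are i = 3, i = 2, i = 1, i = 0.
Intersections between consecutive envelope lines give the roots: for adjacent envelope indices i < j the intersection is x = (a_i − a_j) / (j − i). Reading off the sorted break points: {-7, -5, 5}.
Verification: at each break x_0, at least two indices attain the minimum of min_i(a_i + i · x_0).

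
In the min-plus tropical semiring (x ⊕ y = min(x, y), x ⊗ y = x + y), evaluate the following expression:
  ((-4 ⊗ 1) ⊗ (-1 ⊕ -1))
((-4 ⊗ 1) ⊗ (-1 ⊕ -1)) = -4

Expand innermost to outermost. Recall ⊕ takes the minimum of its arguments and ⊗ takes their sum. Working out the expression ((-4 ⊗ 1) ⊗ (-1 ⊕ -1)) gives -4.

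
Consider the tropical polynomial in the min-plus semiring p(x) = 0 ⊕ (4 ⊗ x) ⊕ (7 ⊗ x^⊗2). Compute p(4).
p(4) = 0

A tropical monomial a ⊗ x^⊗i evaluates to a + i · x. Evaluating each term at x = 4:
  Term 0 contributes 0 + 0 · 4 = 0
  Term 1 contributes 4 + 1 · 4 = 8
  Term 2 contributes 7 + 2 · 4 = 15
p(4) = ⊕ of these = min[0, 8, 15] = 0.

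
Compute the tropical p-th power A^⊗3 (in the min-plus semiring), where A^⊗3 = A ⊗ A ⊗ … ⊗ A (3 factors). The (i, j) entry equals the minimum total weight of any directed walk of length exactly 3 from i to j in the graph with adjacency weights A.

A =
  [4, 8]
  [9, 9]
A^⊗3 =
  [12, 16]
  [17, 21]

Each entry (A^⊗3)_ij equals the minimum over all length-3 walks i = v_0 → v_1 → … → v_3 = j of Σ_t A[v_t][v_{t+1}]. For example, for (i, j) = (0, 1) we minimise over 4 possible intermediate vertex sequences; the minimum is 16, attained along the walk 0 → 0 → 0 → 1.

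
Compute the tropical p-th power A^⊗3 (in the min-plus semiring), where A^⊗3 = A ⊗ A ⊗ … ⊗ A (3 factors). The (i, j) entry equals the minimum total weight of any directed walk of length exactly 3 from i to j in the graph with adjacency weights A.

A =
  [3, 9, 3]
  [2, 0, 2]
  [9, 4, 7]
A^⊗3 =
  [9, 7, 9]
  [2, 0, 2]
  [6, 4, 6]

Each entry (A^⊗3)_ij equals the minimum over all length-3 walks i = v_0 → v_1 → … → v_3 = j of Σ_t A[v_t][v_{t+1}]. For example, for (i, j) = (0, 2) we minimise over 9 possible intermediate vertex sequences; the minimum is 9, attained along the walk 0 → 0 → 0 → 2.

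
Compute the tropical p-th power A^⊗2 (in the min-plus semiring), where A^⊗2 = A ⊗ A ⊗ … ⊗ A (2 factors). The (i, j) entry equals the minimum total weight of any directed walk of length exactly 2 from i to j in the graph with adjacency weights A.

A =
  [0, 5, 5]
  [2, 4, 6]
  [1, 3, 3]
A^⊗2 =
  [0, 5, 5]
  [2, 7, 7]
  [1, 6, 6]

Each entry (A^⊗2)_ij equals the minimum over all length-2 walks i = v_0 → v_1 → … → v_2 = j of Σ_t A[v_t][v_{t+1}]. For example, for (i, j) = (0, 2) we minimise over 3 possible intermediate vertex sequences; the minimum is 5, attained along the walk 0 → 0 → 2.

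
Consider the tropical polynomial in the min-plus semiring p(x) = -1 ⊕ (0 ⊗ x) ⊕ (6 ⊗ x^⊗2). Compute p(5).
p(5) = -1

A tropical monomial a ⊗ x^⊗i evaluates to a + i · x. Evaluating each term at x = 5:
  Term 0 contributes -1 + 0 · 5 = -1
  Term 1 contributes 0 + 1 · 5 = 5
  Term 2 contributes 6 + 2 · 5 = 16
p(5) = ⊕ of these = min[-1, 5, 16] = -1.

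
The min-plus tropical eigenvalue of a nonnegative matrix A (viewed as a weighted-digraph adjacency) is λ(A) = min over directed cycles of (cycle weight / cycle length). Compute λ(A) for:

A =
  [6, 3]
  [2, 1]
λ(A) = 1

Enumerate directed cycles and compute their means (weight / length). Sample:
  cycle 0 → 0: weight = 6, length = 1, mean = 6/1 ≈ 6.000
  cycle 1 → 1: weight = 1, length = 1, mean = 1/1 ≈ 1.000
  cycle 0 → 1 → 0: weight = 5, length = 2, mean = 5/2 ≈ 2.500
  cycle 1 → 0 → 1: weight = 5, length = 2, mean = 5/2 ≈ 2.500
Minimum mean = 1.000, attained e.g. along the cycle 1 → 1 with weight 1 and length 1. So λ(A) = 1/1 = 1.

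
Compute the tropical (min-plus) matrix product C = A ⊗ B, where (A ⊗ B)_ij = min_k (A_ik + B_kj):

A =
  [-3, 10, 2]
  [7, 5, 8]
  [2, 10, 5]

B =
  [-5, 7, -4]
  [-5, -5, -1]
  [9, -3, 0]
A ⊗ B =
  [-8, -1, -7]
  [0, 0, 3]
  [-3, 2, -2]

Apply the min-plus product entry-by-entry:
  C[0][0] = min over k of (A[0][0] + B[0][0] = -3 + -5 = -8, A[0][1] + B[1][0] = 10 + -5 = 5, A[0][2] + B[2][0] = 2 + 9 = 11) = -8 (attained at k = 0)
  C[0][1] = min over k of (A[0][0] + B[0][1] = -3 + 7 = 4, A[0][1] + B[1][1] = 10 + -5 = 5, A[0][2] + B[2][1] = 2 + -3 = -1) = -1 (attained at k = 2)
  C[0][2] = min over k of (A[0][0] + B[0][2] = -3 + -4 = -7, A[0][1] + B[1][2] = 10 + -1 = 9, A[0][2] + B[2][2] = 2 + 0 = 2) = -7 (attained at k = 0)
  C[1][0] = min over k of (A[1][0] + B[0][0] = 7 + -5 = 2, A[1][1] + B[1][0] = 5 + -5 = 0, A[1][2] + B[2][0] = 8 + 9 = 17) = 0 (attained at k = 1)
  C[1][1] = min over k of (A[1][0] + B[0][1] = 7 + 7 = 14, A[1][1] + B[1][1] = 5 + -5 = 0, A[1][2] + B[2][1] = 8 + -3 = 5) = 0 (attained at k = 1)
  C[1][2] = min over k of (A[1][0] + B[0][2] = 7 + -4 = 3, A[1][1] + B[1][2] = 5 + -1 = 4, A[1][2] + B[2][2] = 8 + 0 = 8) = 3 (attained at k = 0)
  C[2][0] = min over k of (A[2][0] + B[0][0] = 2 + -5 = -3, A[2][1] + B[1][0] = 10 + -5 = 5, A[2][2] + B[2][0] = 5 + 9 = 14) = -3 (attained at k = 0)
  C[2][1] = min over k of (A[2][0] + B[0][1] = 2 + 7 = 9, A[2][1] + B[1][1] = 10 + -5 = 5, A[2][2] + B[2][1] = 5 + -3 = 2) = 2 (attained at k = 2)
  C[2][2] = min over k of (A[2][0] + B[0][2] = 2 + -4 = -2, A[2][1] + B[1][2] = 10 + -1 = 9, A[2][2] + B[2][2] = 5 + 0 = 5) = -2 (attained at k = 0)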